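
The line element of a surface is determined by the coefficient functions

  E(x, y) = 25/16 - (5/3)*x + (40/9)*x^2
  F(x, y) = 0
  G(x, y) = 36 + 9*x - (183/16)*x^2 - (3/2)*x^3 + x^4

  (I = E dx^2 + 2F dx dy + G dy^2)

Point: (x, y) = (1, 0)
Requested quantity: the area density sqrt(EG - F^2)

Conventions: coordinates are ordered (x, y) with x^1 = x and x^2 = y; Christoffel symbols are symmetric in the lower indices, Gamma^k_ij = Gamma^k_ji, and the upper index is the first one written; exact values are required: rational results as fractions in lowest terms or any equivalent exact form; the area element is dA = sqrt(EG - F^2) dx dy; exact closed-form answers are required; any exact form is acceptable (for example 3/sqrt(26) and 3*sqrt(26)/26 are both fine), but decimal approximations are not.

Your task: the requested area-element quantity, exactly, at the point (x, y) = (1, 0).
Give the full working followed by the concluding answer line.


E = 625/144, F = 0, G = 529/16; EG - F^2 = 330625/2304

Answer: sqrt(EG - F^2) = 575/48


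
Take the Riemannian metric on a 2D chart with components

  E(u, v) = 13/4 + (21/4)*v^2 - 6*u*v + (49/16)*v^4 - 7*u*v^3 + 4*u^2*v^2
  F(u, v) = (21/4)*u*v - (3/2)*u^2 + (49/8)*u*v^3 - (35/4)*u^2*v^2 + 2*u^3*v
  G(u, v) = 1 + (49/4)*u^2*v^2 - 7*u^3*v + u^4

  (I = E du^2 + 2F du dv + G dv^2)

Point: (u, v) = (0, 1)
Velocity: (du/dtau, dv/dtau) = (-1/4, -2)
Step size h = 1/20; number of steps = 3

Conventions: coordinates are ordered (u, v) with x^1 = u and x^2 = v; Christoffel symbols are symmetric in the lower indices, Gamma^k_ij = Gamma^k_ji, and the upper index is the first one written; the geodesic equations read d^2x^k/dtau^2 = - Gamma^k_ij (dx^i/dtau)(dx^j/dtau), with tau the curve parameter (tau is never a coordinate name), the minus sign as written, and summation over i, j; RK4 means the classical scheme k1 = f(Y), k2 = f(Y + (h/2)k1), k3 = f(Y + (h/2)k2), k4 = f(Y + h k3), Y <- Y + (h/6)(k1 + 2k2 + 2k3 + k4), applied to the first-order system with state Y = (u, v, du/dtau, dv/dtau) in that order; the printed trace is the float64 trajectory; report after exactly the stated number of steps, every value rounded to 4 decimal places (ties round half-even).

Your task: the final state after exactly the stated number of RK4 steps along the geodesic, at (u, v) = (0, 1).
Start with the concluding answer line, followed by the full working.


Answer: u = -0.0493, v = 0.7002, du/dtau = -0.4121, dv/dtau = -1.9960

f(Y) = (du/dtau, dv/dtau, -Gamma^u_ij Y'^i Y'^j, -Gamma^v_ij Y'^i Y'^j) with the Gammas evaluated at the stage position; h = 0.050000; intermediate values shown to 6 dp
step 0: u = 0.0000, v = 1.0000, du/dtau = -0.2500, dv/dtau = -2.0000
step 1:
  k1: at (u, v) = (0.000000, 1.000000), (du/dtau, dv/dtau) = (-0.250000, -2.000000); Gamma_uuu = -0.562162, Gamma_uuv = 0.983784, Gamma_uvv = 0.000000, Gamma_vuu = 0.000000, Gamma_vuv = 0.000000, Gamma_vvv = 0.000000; k1 = (-0.250000, -2.000000, -0.948649, 0.000000)
  k2: at (u, v) = (-0.006250, 0.950000), (du/dtau, dv/dtau) = (-0.273716, -2.000000); Gamma_uuu = -0.556388, Gamma_uuv = 0.977339, Gamma_uvv = -0.006406, Gamma_vuu = 0.003747, Gamma_vuv = -0.006583, Gamma_vvv = 0.000043; k2 = (-0.273716, -2.000000, -1.002746, 0.006754)
  k3: at (u, v) = (-0.006843, 0.950000), (du/dtau, dv/dtau) = (-0.275069, -1.999831); Gamma_uuu = -0.556219, Gamma_uuv = 0.977390, Gamma_uvv = -0.007011, Gamma_vuu = 0.004101, Gamma_vuv = -0.007206, Gamma_vvv = 0.000052; k3 = (-0.275069, -1.999831, -1.005181, 0.007411)
  k4: at (u, v) = (-0.013753, 0.900008), (du/dtau, dv/dtau) = (-0.300259, -1.999629); Gamma_uuu = -0.548318, Gamma_uuv = 0.967935, Gamma_uvv = -0.014663, Gamma_vuu = 0.008109, Gamma_vuv = -0.014315, Gamma_vvv = 0.000217; k4 = (-0.300259, -1.999629, -1.054244, 0.015591)
  Y <- Y + (h/6)(k1 + 2k2 + 2k3 + k4): u = -0.0137, v = 0.9000, du/dtau = -0.3002, dv/dtau = -1.9996
step 2:
  k1: at (u, v) = (-0.013732, 0.900006), (du/dtau, dv/dtau) = (-0.300156, -1.999634); Gamma_uuu = -0.548323, Gamma_uuv = 0.967932, Gamma_uvv = -0.014641, Gamma_vuu = 0.008096, Gamma_vuv = -0.014292, Gamma_vvv = 0.000216; k1 = (-0.300156, -1.999634, -1.053969, 0.015563)
  k2: at (u, v) = (-0.021236, 0.850015), (du/dtau, dv/dtau) = (-0.326505, -1.999245); Gamma_uuu = -0.538147, Gamma_uuv = 0.955202, Gamma_uvv = -0.023528, Gamma_vuu = 0.012227, Gamma_vuv = -0.021702, Gamma_vvv = 0.000535; k2 = (-0.326505, -1.999245, -1.095634, 0.024893)
  k3: at (u, v) = (-0.021895, 0.850025), (du/dtau, dv/dtau) = (-0.327547, -1.999012); Gamma_uuu = -0.537967, Gamma_uuv = 0.955299, Gamma_uvv = -0.024249, Gamma_vuu = 0.012600, Gamma_vuv = -0.022374, Gamma_vvv = 0.000568; k3 = (-0.327547, -1.999012, -1.096385, 0.025678)
  k4: at (u, v) = (-0.030109, 0.800055), (du/dtau, dv/dtau) = (-0.354975, -1.998350); Gamma_uuu = -0.525346, Gamma_uuv = 0.939127, Gamma_uvv = -0.034599, Gamma_vuu = 0.016778, Gamma_vuv = -0.029993, Gamma_vvv = 0.001105; k4 = (-0.354975, -1.998350, -1.128003, 0.036025)
  Y <- Y + (h/6)(k1 + 2k2 + 2k3 + k4): u = -0.0301, v = 0.8001, du/dtau = -0.3549, dv/dtau = -1.9984
step 3:
  k1: at (u, v) = (-0.030092, 0.800052), (du/dtau, dv/dtau) = (-0.354873, -1.998361); Gamma_uuu = -0.525350, Gamma_uuv = 0.939123, Gamma_uvv = -0.034580, Gamma_vuu = 0.016769, Gamma_vuv = -0.029976, Gamma_vvv = 0.001104; k1 = (-0.354873, -1.998361, -1.127732, 0.035996)
  k2: at (u, v) = (-0.038964, 0.750093), (du/dtau, dv/dtau) = (-0.383066, -1.997461); Gamma_uuu = -0.510174, Gamma_uuv = 0.919306, Gamma_uvv = -0.046377, Gamma_vuu = 0.020826, Gamma_vuv = -0.037527, Gamma_vvv = 0.001893; k2 = (-0.383066, -1.997461, -1.146932, 0.046819)
  k3: at (u, v) = (-0.039669, 0.750115), (du/dtau, dv/dtau) = (-0.383546, -1.997191); Gamma_uuu = -0.509999, Gamma_uuv = 0.919468, Gamma_uvv = -0.047199, Gamma_vuu = 0.021192, Gamma_vuv = -0.038207, Gamma_vvv = 0.001961; k3 = (-0.383546, -1.997191, -1.145364, 0.047594)
  k4: at (u, v) = (-0.049270, 0.700192), (du/dtau, dv/dtau) = (-0.412141, -1.995982); Gamma_uuu = -0.492182, Gamma_uuv = 0.895952, Gamma_uvv = -0.060607, Gamma_vuu = 0.024979, Gamma_vuv = -0.045470, Gamma_vvv = 0.003076; k4 = (-0.412141, -1.995982, -1.149009, 0.058313)
  Y <- Y + (h/6)(k1 + 2k2 + 2k3 + k4): u = -0.0493, v = 0.7002, du/dtau = -0.4121, dv/dtau = -1.9960


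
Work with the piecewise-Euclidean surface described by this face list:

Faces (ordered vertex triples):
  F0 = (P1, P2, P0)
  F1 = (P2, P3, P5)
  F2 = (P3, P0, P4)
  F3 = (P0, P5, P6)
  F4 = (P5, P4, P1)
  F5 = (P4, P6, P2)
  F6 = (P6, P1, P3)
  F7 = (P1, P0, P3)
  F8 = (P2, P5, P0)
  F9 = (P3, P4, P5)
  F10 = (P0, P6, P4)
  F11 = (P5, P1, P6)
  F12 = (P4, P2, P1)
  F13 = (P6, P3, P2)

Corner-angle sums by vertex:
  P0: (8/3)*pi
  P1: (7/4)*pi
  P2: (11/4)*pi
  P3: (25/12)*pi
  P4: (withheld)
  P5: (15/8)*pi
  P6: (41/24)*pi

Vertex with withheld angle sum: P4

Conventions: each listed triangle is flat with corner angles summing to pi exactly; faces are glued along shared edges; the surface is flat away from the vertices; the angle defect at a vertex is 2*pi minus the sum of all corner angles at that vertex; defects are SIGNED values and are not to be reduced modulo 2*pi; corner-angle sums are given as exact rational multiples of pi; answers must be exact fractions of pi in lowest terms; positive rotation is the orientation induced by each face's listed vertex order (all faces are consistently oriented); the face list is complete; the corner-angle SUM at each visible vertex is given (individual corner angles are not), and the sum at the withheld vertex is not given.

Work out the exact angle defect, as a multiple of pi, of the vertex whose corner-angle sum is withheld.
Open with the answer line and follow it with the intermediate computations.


Answer: defect(P4) = (5/6)*pi

V = 7, E = 21, F = 14; chi = V - E + F = 0
Gauss-Bonnet: total defect = 2*pi*chi = 0; visible defects sum to (-5/6)*pi


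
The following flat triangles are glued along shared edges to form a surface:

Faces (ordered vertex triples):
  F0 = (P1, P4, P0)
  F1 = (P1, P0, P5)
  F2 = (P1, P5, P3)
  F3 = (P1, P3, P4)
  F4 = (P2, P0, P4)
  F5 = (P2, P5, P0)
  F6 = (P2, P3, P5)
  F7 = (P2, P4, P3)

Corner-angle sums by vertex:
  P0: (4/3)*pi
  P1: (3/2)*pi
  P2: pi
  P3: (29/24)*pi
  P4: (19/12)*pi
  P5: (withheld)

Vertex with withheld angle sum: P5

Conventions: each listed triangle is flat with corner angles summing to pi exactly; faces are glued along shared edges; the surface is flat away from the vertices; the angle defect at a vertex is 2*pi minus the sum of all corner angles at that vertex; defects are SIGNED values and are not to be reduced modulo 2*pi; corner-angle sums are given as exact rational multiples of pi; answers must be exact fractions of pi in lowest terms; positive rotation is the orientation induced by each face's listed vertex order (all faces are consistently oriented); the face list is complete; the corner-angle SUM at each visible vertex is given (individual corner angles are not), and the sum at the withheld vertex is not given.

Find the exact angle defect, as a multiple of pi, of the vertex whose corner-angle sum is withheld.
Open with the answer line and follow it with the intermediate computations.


Answer: defect(P5) = (5/8)*pi

V = 6, E = 12, F = 8; chi = V - E + F = 2
Gauss-Bonnet: total defect = 2*pi*chi = 4*pi; visible defects sum to (27/8)*pi


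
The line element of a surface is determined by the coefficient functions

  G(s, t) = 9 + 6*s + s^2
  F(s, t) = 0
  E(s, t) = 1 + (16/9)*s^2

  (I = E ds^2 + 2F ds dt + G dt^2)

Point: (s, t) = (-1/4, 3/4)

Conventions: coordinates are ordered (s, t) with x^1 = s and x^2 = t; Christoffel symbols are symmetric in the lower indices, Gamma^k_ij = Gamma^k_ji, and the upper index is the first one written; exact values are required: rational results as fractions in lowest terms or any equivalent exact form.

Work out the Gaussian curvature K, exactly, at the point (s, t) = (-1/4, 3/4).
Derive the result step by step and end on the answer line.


E = 10/9, F = 0, G = 121/16, EG - F^2 = 605/72 at the point
E_s = -8/9, E_t = 0, F_s = 0, F_t = 0, G_s = 11/2, G_t = 0
E_tt = 0, F_st = 0, G_ss = 2
K follows from Brioschi's formula, (det M1 - det M2)/(EG - F^2)^2.
M1 = [[-E_tt/2 + F_st - G_ss/2, E_s/2, F_s - E_t/2], [F_t - G_s/2, E, F], [G_t/2, F, G]] = [[-1, -4/9, 0], [-11/4, 10/9, 0], [0, 0, 121/16]]; det M1 = -847/48
M2 = [[0, E_t/2, G_s/2], [E_t/2, E, F], [G_s/2, F, G]] = [[0, 0, 11/4], [0, 10/9, 0], [11/4, 0, 121/16]]; det M2 = -605/72
det M1 - det M2 = -1331/144; K = -1331/144 / (605/72)^2 = -36/275

Answer: K = -36/275


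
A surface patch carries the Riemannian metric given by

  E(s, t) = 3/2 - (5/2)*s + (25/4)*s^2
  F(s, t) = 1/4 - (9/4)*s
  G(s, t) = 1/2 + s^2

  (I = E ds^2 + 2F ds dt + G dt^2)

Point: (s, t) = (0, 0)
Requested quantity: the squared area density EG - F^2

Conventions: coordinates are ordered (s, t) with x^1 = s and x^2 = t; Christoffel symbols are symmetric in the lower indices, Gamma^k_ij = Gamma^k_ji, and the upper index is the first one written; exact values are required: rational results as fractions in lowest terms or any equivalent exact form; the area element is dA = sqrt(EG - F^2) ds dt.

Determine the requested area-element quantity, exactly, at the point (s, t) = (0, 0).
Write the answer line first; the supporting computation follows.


Answer: EG - F^2 = 11/16

E = 3/2, F = 1/4, G = 1/2; EG - F^2 = 11/16


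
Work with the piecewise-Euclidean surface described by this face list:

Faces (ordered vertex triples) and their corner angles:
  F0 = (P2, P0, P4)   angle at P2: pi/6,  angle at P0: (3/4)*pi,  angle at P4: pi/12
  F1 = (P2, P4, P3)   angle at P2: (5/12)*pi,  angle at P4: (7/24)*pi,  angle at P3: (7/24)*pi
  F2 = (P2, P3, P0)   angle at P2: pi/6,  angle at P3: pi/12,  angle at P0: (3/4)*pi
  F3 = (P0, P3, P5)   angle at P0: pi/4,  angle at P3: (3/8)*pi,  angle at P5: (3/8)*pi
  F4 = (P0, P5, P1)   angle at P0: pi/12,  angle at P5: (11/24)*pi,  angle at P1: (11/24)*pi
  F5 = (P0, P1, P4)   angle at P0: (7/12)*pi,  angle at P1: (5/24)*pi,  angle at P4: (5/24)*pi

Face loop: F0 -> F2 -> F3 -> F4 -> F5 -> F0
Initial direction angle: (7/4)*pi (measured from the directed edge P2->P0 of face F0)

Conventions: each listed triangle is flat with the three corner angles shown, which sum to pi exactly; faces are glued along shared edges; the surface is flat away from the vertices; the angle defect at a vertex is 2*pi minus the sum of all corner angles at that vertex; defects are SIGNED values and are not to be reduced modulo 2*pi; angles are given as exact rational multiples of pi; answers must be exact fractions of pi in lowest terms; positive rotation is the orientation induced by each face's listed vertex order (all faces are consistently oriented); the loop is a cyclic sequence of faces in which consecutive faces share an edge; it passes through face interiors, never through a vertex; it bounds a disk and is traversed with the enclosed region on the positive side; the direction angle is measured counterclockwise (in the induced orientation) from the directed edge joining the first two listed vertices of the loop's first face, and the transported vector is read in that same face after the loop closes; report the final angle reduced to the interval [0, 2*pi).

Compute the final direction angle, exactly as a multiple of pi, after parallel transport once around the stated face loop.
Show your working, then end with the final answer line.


enclosed vertex P0: corner angles sum to (29/12)*pi, defect = 2*pi - (29/12)*pi = (-5/12)*pi
transport around the loop rotates by the sum of enclosed defects; add to the initial angle mod 2*pi
final angle = (7/4)*pi - (5/12)*pi = (4/3)*pi (mod 2*pi)

Answer: final direction angle = (4/3)*pi


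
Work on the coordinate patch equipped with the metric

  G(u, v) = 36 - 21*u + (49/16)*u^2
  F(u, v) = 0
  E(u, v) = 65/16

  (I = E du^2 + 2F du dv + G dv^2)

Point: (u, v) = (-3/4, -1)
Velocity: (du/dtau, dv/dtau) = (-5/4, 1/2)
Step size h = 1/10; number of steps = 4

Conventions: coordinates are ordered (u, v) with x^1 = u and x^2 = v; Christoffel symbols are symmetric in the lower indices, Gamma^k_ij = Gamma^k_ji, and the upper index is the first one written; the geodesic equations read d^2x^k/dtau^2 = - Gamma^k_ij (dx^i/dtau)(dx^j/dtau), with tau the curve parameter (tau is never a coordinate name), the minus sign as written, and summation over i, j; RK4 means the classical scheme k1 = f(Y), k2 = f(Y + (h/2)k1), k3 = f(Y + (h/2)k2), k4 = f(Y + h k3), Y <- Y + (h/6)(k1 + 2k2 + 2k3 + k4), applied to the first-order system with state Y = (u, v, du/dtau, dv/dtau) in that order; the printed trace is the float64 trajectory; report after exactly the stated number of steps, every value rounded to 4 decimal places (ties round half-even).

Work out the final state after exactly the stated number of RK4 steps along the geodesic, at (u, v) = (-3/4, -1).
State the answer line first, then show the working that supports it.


Answer: u = -1.3059, v = -0.8228, du/dtau = -1.5132, dv/dtau = 0.3895

f(Y) = (du/dtau, dv/dtau, -Gamma^u_ij Y'^i Y'^j, -Gamma^v_ij Y'^i Y'^j) with the Gammas evaluated at the stage position; h = 0.100000; intermediate values shown to 6 dp
step 0: u = -0.7500, v = -1.0000, du/dtau = -1.2500, dv/dtau = 0.5000
step 1:
  k1: at (u, v) = (-0.750000, -1.000000), (du/dtau, dv/dtau) = (-1.250000, 0.500000); Gamma_uuu = 0.000000, Gamma_uuv = 0.000000, Gamma_uvv = 3.150000, Gamma_vuu = 0.000000, Gamma_vuv = -0.239316, Gamma_vvv = 0.000000; k1 = (-1.250000, 0.500000, -0.787500, -0.299145)
  k2: at (u, v) = (-0.812500, -0.975000), (du/dtau, dv/dtau) = (-1.289375, 0.485043); Gamma_uuu = 0.000000, Gamma_uuv = 0.000000, Gamma_uvv = 3.197115, Gamma_vuu = 0.000000, Gamma_vuv = -0.235789, Gamma_vvv = 0.000000; k2 = (-1.289375, 0.485043, -0.752174, -0.294926)
  k3: at (u, v) = (-0.814469, -0.975748), (du/dtau, dv/dtau) = (-1.287609, 0.485254); Gamma_uuu = 0.000000, Gamma_uuv = 0.000000, Gamma_uvv = 3.198600, Gamma_vuu = 0.000000, Gamma_vuv = -0.235680, Gamma_vvv = 0.000000; k3 = (-1.287609, 0.485254, -0.753178, -0.294514)
  k4: at (u, v) = (-0.878761, -0.951475), (du/dtau, dv/dtau) = (-1.325318, 0.470549); Gamma_uuu = 0.000000, Gamma_uuv = 0.000000, Gamma_uvv = 3.247066, Gamma_vuu = 0.000000, Gamma_vuv = -0.232162, Gamma_vvv = 0.000000; k4 = (-1.325318, 0.470549, -0.718952, -0.289565)
  Y <- Y + (h/6)(k1 + 2k2 + 2k3 + k4): u = -0.8788, v = -0.9515, du/dtau = -1.3253, dv/dtau = 0.4705
step 2:
  k1: at (u, v) = (-0.878821, -0.951481), (du/dtau, dv/dtau) = (-1.325286, 0.470540); Gamma_uuu = 0.000000, Gamma_uuv = 0.000000, Gamma_uvv = 3.247112, Gamma_vuu = 0.000000, Gamma_vuv = -0.232159, Gamma_vvv = 0.000000; k1 = (-1.325286, 0.470540, -0.718937, -0.289549)
  k2: at (u, v) = (-0.945086, -0.927954), (du/dtau, dv/dtau) = (-1.361233, 0.456063); Gamma_uuu = 0.000000, Gamma_uuv = 0.000000, Gamma_uvv = 3.297065, Gamma_vuu = 0.000000, Gamma_vuv = -0.228642, Gamma_vvv = 0.000000; k2 = (-1.361233, 0.456063, -0.685767, -0.283885)
  k3: at (u, v) = (-0.946883, -0.928678), (du/dtau, dv/dtau) = (-1.359574, 0.456346); Gamma_uuu = 0.000000, Gamma_uuv = 0.000000, Gamma_uvv = 3.298420, Gamma_vuu = 0.000000, Gamma_vuv = -0.228548, Gamma_vvv = 0.000000; k3 = (-1.359574, 0.456346, -0.686901, -0.283599)
  k4: at (u, v) = (-1.014779, -0.905846), (du/dtau, dv/dtau) = (-1.393976, 0.442180); Gamma_uuu = 0.000000, Gamma_uuv = 0.000000, Gamma_uvv = 3.349603, Gamma_vuu = 0.000000, Gamma_vuv = -0.225055, Gamma_vvv = 0.000000; k4 = (-1.393976, 0.442180, -0.654926, -0.277443)
  Y <- Y + (h/6)(k1 + 2k2 + 2k3 + k4): u = -1.0148, v = -0.9059, du/dtau = -1.3939, dv/dtau = 0.4422
step 3:
  k1: at (u, v) = (-1.014836, -0.905855), (du/dtau, dv/dtau) = (-1.393939, 0.442174); Gamma_uuu = 0.000000, Gamma_uuv = 0.000000, Gamma_uvv = 3.349646, Gamma_vuu = 0.000000, Gamma_vuv = -0.225053, Gamma_vvv = 0.000000; k1 = (-1.393939, 0.442174, -0.654916, -0.277429)
  k2: at (u, v) = (-1.084533, -0.883747), (du/dtau, dv/dtau) = (-1.426685, 0.428303); Gamma_uuu = 0.000000, Gamma_uuv = 0.000000, Gamma_uvv = 3.402186, Gamma_vuu = 0.000000, Gamma_vuv = -0.221577, Gamma_vvv = 0.000000; k2 = (-1.426685, 0.428303, -0.624108, -0.270791)
  k3: at (u, v) = (-1.086170, -0.884440), (du/dtau, dv/dtau) = (-1.425145, 0.428635); Gamma_uuu = 0.000000, Gamma_uuv = 0.000000, Gamma_uvv = 3.403421, Gamma_vuu = 0.000000, Gamma_vuv = -0.221497, Gamma_vvv = 0.000000; k3 = (-1.425145, 0.428635, -0.625303, -0.270610)
  k4: at (u, v) = (-1.157350, -0.862992), (du/dtau, dv/dtau) = (-1.456469, 0.415113); Gamma_uuu = 0.000000, Gamma_uuv = 0.000000, Gamma_uvv = 3.457080, Gamma_vuu = 0.000000, Gamma_vuv = -0.218059, Gamma_vvv = 0.000000; k4 = (-1.456469, 0.415113, -0.595720, -0.263676)
  Y <- Y + (h/6)(k1 + 2k2 + 2k3 + k4): u = -1.1574, v = -0.8630, du/dtau = -1.4564, dv/dtau = 0.4151
step 4:
  k1: at (u, v) = (-1.157404, -0.863003), (du/dtau, dv/dtau) = (-1.456430, 0.415109); Gamma_uuu = 0.000000, Gamma_uuv = 0.000000, Gamma_uvv = 3.457120, Gamma_vuu = 0.000000, Gamma_vuv = -0.218056, Gamma_vvv = 0.000000; k1 = (-1.456430, 0.415109, -0.595716, -0.263664)
  k2: at (u, v) = (-1.230225, -0.842247), (du/dtau, dv/dtau) = (-1.486216, 0.401926); Gamma_uuu = 0.000000, Gamma_uuv = 0.000000, Gamma_uvv = 3.512016, Gamma_vuu = 0.000000, Gamma_vuv = -0.214648, Gamma_vvv = 0.000000; k2 = (-1.486216, 0.401926, -0.567347, -0.256439)
  k3: at (u, v) = (-1.231715, -0.842906), (du/dtau, dv/dtau) = (-1.484798, 0.402287); Gamma_uuu = 0.000000, Gamma_uuv = 0.000000, Gamma_uvv = 3.513139, Gamma_vuu = 0.000000, Gamma_vuv = -0.214579, Gamma_vvv = 0.000000; k3 = (-1.484798, 0.402287, -0.568549, -0.256343)
  k4: at (u, v) = (-1.305884, -0.822774), (du/dtau, dv/dtau) = (-1.513285, 0.389475); Gamma_uuu = 0.000000, Gamma_uuv = 0.000000, Gamma_uvv = 3.569051, Gamma_vuu = 0.000000, Gamma_vuv = -0.211218, Gamma_vvv = 0.000000; k4 = (-1.513285, 0.389475, -0.541392, -0.248978)
  Y <- Y + (h/6)(k1 + 2k2 + 2k3 + k4): u = -1.3059, v = -0.8228, du/dtau = -1.5132, dv/dtau = 0.3895


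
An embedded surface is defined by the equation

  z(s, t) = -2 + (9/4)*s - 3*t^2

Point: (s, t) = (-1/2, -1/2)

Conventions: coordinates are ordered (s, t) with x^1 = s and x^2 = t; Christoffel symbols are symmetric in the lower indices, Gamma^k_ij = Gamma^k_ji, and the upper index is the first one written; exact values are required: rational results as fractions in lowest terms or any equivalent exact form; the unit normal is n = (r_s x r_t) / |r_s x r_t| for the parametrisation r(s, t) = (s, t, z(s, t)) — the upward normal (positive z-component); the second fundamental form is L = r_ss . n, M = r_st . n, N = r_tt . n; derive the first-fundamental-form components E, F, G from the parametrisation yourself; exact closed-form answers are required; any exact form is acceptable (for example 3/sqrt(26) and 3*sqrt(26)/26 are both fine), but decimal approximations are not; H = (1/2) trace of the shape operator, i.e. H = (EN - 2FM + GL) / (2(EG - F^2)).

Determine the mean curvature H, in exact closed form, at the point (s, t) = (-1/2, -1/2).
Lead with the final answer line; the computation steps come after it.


Answer: H = -1164*sqrt(241)/58081

z_s = 9/4, z_t = 3, z_ss = 0, z_st = 0, z_tt = -6
E = 97/16, F = 27/4, G = 10; answer radicand W^2 = 241/16
unnormalised second-form numerators: l = 0, m = 0, n = -6; L = l/sqrt(241/16), and similarly M = m/sqrt(W^2), N = n/sqrt(W^2)
H = (E*n - 2*F*m + G*l) / (2*(EG - F^2)*sqrt(W^2)); E*n - 2*F*m + G*l = -291/8, EG - F^2 = 241/16, so H = (-291/241)/sqrt(241/16)


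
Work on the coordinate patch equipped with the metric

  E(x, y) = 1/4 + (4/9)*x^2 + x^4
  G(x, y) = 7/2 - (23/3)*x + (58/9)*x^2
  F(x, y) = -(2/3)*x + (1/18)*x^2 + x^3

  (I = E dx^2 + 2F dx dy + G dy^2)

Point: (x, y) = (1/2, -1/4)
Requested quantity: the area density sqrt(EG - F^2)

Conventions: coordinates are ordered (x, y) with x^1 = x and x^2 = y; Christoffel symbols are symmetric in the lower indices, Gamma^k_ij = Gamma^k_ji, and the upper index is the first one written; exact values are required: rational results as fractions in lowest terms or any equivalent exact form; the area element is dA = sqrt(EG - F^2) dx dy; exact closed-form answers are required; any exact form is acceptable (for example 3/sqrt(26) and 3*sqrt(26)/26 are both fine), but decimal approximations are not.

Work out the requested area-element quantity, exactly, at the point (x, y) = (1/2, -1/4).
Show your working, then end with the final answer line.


E = 61/144, F = -7/36, G = 23/18; EG - F^2 = 145/288

Answer: sqrt(EG - F^2) = sqrt(290)/24


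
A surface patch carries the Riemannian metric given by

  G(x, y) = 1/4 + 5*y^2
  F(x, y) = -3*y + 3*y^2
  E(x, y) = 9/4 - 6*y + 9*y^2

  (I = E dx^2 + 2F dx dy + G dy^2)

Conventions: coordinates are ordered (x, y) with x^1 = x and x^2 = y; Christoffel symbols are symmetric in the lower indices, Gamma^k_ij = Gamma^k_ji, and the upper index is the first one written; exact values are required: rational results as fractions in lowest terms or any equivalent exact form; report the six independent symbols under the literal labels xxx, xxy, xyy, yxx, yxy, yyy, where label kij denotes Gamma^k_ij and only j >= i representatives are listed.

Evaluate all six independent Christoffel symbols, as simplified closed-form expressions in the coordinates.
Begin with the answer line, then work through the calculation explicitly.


Answer: Gamma_xxx = (144*y^3 - 192*y^2 + 48*y)/(192*y^4 - 64*y^3 + 24*y^2 - 8*y + 3), Gamma_xxy = (240*y^3 - 80*y^2 + 12*y - 4)/(192*y^4 - 64*y^3 + 24*y^2 - 8*y + 3), Gamma_xyy = (80*y^3 + 8*y - 4)/(192*y^4 - 64*y^3 + 24*y^2 - 8*y + 3), Gamma_yxx = (-432*y^3 + 432*y^2 - 204*y + 36)/(192*y^4 - 64*y^3 + 24*y^2 - 8*y + 3), Gamma_yxy = (-144*y^3 + 192*y^2 - 48*y)/(192*y^4 - 64*y^3 + 24*y^2 - 8*y + 3), Gamma_yyy = (144*y^3 - 16*y^2 + 12*y)/(192*y^4 - 64*y^3 + 24*y^2 - 8*y + 3)

E = 9/4 - 6*y + 9*y^2; F = -3*y + 3*y^2; G = 1/4 + 5*y^2
Gamma^k_ij = (1/2) g^{kl} (d_i g_jl + d_j g_il - d_l g_ij), with g^inv = (1/(EG-F^2)) [[G, -F], [-F, E]]
first partials: E_x = 0, E_y = -6 + 18*y, F_x = 0, F_y = -3 + 6*y, G_x = 0, G_y = 10*y
D = EG - F^2 = 9/16 - (3/2)*y + (9/2)*y^2 - 12*y^3 + 36*y^4
expanded: Gamma^x_xx = (G E_x - 2F F_x + F E_y)/(2D), Gamma^x_xy = (G E_y - F G_x)/(2D), Gamma^x_yy = (2G F_y - G G_x - F G_y)/(2D), Gamma^y_xx = (2E F_x - E E_y - F E_x)/(2D), Gamma^y_xy = (E G_x - F E_y)/(2D), Gamma^y_yy = (E G_y - 2F F_y + F G_x)/(2D); substitute and cancel common factors


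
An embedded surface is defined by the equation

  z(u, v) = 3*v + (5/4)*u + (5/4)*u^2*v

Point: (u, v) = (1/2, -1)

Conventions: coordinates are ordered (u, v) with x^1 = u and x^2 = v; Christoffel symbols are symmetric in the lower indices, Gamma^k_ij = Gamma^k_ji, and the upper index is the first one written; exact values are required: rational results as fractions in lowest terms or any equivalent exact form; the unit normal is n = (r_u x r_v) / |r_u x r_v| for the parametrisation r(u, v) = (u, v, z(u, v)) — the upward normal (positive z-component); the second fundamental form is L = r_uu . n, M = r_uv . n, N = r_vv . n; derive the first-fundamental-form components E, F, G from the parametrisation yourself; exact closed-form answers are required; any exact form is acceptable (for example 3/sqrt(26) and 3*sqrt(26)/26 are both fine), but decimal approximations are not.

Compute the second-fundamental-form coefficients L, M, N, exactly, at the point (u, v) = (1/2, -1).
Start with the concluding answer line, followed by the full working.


Answer: L = -8*sqrt(3065)/613, M = 4*sqrt(3065)/613, N = 0

z_u = 0, z_v = 53/16, z_uu = -5/2, z_uv = 5/4, z_vv = 0
E = 1, F = 0, G = 3065/256; answer radicand W^2 = 3065/256
unnormalised second-form numerators: l = -5/2, m = 5/4, n = 0; L = l/sqrt(3065/256), and similarly M = m/sqrt(W^2), N = n/sqrt(W^2)


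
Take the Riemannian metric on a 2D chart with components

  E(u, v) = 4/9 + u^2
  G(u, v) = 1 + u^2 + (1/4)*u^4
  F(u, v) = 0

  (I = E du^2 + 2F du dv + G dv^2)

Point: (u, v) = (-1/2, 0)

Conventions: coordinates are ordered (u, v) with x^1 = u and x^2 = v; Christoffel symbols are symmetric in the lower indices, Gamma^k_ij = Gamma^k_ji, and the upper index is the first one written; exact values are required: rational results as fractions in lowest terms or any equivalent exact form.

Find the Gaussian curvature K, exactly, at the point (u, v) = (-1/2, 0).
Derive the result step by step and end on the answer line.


E = 25/36, F = 0, G = 81/64, EG - F^2 = 225/256 at the point
E_u = -1, E_v = 0, F_u = 0, F_v = 0, G_u = -9/8, G_v = 0
E_vv = 0, F_uv = 0, G_uu = 11/4
By Brioschi, K is (det M1 - det M2) divided by (EG - F^2) squared.
M1 = [[-E_vv/2 + F_uv - G_uu/2, E_u/2, F_u - E_v/2], [F_v - G_u/2, E, F], [G_v/2, F, G]] = [[-11/8, -1/2, 0], [9/16, 25/36, 0], [0, 0, 81/64]]; det M1 = -873/1024
M2 = [[0, E_v/2, G_u/2], [E_v/2, E, F], [G_u/2, F, G]] = [[0, 0, -9/16], [0, 25/36, 0], [-9/16, 0, 81/64]]; det M2 = -225/1024
det M1 - det M2 = -81/128; K = -81/128 / (225/256)^2 = -512/625

Answer: K = -512/625


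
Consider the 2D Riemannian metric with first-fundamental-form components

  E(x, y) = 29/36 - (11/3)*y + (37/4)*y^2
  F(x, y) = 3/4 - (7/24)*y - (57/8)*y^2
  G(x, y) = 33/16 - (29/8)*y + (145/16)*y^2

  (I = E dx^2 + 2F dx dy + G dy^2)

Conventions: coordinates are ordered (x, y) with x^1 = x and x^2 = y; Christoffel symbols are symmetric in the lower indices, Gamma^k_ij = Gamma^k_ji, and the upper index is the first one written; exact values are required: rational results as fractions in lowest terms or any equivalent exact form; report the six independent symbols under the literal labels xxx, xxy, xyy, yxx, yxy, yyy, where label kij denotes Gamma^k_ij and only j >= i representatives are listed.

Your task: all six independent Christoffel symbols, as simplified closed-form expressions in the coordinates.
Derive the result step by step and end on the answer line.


E = 29/36 - (11/3)*y + (37/4)*y^2; F = 3/4 - (7/24)*y - (57/8)*y^2; G = 33/16 - (29/8)*y + (145/16)*y^2
Gamma^k_ij = (1/2) g^{kl} (d_i g_jl + d_j g_il - d_l g_ij), with g^inv = (1/(EG-F^2)) [[G, -F], [-F, E]]
first partials: E_x = 0, E_y = -11/3 + (37/2)*y, F_x = 0, F_y = -7/24 - (57/4)*y, G_x = 0, G_y = -29/8 + (145/8)*y
D = EG - F^2 = 211/192 - (2893/288)*y + (28957/576)*y^2 - (851/12)*y^3 + (529/16)*y^4
expanded: Gamma^x_xx = (G E_x - 2F F_x + F E_y)/(2D), Gamma^x_xy = (G E_y - F G_x)/(2D), Gamma^x_yy = (2G F_y - G G_x - F G_y)/(2D), Gamma^y_xx = (2E F_x - E E_y - F E_x)/(2D), Gamma^y_xy = (E G_x - F E_y)/(2D), Gamma^y_yy = (E G_y - 2F F_y + F G_x)/(2D); substitute and cancel common factors

Answer: Gamma_xxx = (-37962*y^3 + 5970*y^2 + 4304*y - 792)/(19044*y^4 - 40848*y^3 + 28957*y^2 - 5786*y + 633), Gamma_xxy = (48285*y^3 - 28884*y^2 + 14817*y - 2178)/(19044*y^4 - 40848*y^3 + 28957*y^2 - 5786*y + 633), Gamma_xyy = (-74385*y^3 + 44631*y^2 - 41079*y + 873)/(38088*y^4 - 81696*y^3 + 57914*y^2 - 11572*y + 1266), Gamma_yxx = (-147852*y^3 + 87912*y^2 - 24492*y + 2552)/(57132*y^4 - 122544*y^3 + 86871*y^2 - 17358*y + 1899), Gamma_yxy = (37962*y^3 - 5970*y^2 - 4304*y + 792)/(19044*y^4 - 40848*y^3 + 28957*y^2 - 5786*y + 633), Gamma_yyy = (-10197*y^3 - 32388*y^2 + 14140*y - 715)/(19044*y^4 - 40848*y^3 + 28957*y^2 - 5786*y + 633)


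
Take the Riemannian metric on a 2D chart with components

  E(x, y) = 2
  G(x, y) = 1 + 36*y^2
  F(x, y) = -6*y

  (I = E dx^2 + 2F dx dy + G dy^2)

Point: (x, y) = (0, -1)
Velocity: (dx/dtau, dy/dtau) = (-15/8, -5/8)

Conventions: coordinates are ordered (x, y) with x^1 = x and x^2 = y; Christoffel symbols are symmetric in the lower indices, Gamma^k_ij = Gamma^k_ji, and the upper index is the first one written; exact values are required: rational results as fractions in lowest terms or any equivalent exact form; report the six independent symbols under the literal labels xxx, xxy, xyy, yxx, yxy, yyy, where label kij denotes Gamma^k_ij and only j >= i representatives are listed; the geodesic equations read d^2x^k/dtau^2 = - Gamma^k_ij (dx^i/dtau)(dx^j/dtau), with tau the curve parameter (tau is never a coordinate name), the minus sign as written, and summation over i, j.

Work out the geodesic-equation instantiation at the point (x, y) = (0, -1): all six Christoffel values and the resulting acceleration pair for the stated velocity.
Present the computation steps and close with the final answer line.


E = 2, F = 6, G = 37 at the point
E_x = 0, E_y = 0, F_x = 0, F_y = -6, G_x = 0, G_y = -72
EG - F^2 = 38;  g^inv = (1/38) * [[37, -6], [-6, 2]]
first-kind symbols [ij,l] = (1/2)(d_i g_jl + d_j g_il - d_l g_ij): [xx,x] = E_x/2 = 0, [xx,y] = F_x - E_y/2 = 0, [xy,x] = E_y/2 = 0, [xy,y] = G_x/2 = 0, [yy,x] = F_y - G_x/2 = -6, [yy,y] = G_y/2 = -36
Gamma^x_ij = (G*[ij,x] - F*[ij,y])/(EG - F^2), Gamma^y_ij = (E*[ij,y] - F*[ij,x])/(EG - F^2)
Gamma_xxx = 0, Gamma_xxy = 0, Gamma_xyy = -3/19, Gamma_yxx = 0, Gamma_yxy = 0, Gamma_yyy = -18/19
d^2x/dtau^2 = -(Gamma_xxx*(-15/8)^2 + 2*Gamma_xxy*(-15/8)*(-5/8) + Gamma_xyy*(-5/8)^2) = 75/1216
d^2y/dtau^2 = -(Gamma_yxx*(-15/8)^2 + 2*Gamma_yxy*(-15/8)*(-5/8) + Gamma_yyy*(-5/8)^2) = 225/608

Answer: Gamma_xxx = 0, Gamma_xxy = 0, Gamma_xyy = -3/19, Gamma_yxx = 0, Gamma_yxy = 0, Gamma_yyy = -18/19; accelerations (d^2x/dtau^2, d^2y/dtau^2) = (75/1216, 225/608)


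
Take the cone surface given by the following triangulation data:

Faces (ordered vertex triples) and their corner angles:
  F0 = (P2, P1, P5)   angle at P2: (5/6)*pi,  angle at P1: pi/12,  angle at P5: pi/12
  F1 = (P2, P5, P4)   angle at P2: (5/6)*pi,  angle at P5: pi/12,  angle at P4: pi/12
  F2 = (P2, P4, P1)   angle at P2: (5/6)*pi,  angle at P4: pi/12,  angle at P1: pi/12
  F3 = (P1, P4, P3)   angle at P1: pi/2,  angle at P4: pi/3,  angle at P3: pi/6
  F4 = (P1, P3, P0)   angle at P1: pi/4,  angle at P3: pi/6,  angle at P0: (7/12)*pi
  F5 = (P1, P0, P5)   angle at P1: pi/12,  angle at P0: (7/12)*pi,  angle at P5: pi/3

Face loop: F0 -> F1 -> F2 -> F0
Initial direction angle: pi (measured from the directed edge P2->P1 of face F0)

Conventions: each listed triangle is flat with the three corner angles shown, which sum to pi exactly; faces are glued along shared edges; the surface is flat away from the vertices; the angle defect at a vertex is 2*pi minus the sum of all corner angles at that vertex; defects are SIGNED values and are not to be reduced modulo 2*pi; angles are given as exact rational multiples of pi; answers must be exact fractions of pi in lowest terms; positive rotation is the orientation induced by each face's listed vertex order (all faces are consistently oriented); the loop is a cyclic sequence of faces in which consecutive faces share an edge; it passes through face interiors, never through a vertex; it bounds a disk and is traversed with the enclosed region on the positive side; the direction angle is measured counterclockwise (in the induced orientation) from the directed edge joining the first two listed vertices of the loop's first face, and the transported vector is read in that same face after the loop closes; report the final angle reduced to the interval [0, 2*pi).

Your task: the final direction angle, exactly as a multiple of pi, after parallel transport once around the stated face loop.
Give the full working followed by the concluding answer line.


enclosed vertex P2: corner angles sum to (5/2)*pi, defect = 2*pi - (5/2)*pi = -pi/2
adding the enclosed defects to the starting angle (mod 2*pi, induced orientation) gives the holonomy
final angle = pi - pi/2 = pi/2 (mod 2*pi)

Answer: final direction angle = pi/2


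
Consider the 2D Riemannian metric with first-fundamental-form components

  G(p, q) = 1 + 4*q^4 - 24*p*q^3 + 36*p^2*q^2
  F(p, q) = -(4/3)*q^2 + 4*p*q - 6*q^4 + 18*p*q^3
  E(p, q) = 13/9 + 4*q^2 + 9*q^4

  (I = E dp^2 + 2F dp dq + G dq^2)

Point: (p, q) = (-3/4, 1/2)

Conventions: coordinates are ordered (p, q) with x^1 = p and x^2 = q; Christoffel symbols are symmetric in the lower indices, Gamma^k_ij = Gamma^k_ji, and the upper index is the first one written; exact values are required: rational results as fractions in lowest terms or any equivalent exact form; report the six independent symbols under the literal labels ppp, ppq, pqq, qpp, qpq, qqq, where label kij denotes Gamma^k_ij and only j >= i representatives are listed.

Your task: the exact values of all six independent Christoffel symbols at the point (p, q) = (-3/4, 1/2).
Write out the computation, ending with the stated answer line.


E = 433/144, F = -187/48, G = 137/16 at the point
E_p = 0, E_q = 17/2, F_p = 17/4, F_q = -419/24, G_p = -33/2, G_q = 143/4
EG - F^2 = 761/72;  g^inv = (72/761) * [[137/16, 187/48], [187/48, 433/144]]
first-kind symbols [ij,l] = (1/2)(d_i g_jl + d_j g_il - d_l g_ij): [pp,p] = E_p/2 = 0, [pp,q] = F_p - E_q/2 = 0, [pq,p] = E_q/2 = 17/4, [pq,q] = G_p/2 = -33/4, [qq,p] = F_q - G_p/2 = -221/24, [qq,q] = G_q/2 = 143/8
Gamma^p_ij = (G*[ij,p] - F*[ij,q])/(EG - F^2), Gamma^q_ij = (E*[ij,q] - F*[ij,p])/(EG - F^2)

Answer: Gamma_ppp = 0, Gamma_ppq = 306/761, Gamma_pqq = -663/761, Gamma_qpp = 0, Gamma_qpq = -594/761, Gamma_qqq = 1287/761


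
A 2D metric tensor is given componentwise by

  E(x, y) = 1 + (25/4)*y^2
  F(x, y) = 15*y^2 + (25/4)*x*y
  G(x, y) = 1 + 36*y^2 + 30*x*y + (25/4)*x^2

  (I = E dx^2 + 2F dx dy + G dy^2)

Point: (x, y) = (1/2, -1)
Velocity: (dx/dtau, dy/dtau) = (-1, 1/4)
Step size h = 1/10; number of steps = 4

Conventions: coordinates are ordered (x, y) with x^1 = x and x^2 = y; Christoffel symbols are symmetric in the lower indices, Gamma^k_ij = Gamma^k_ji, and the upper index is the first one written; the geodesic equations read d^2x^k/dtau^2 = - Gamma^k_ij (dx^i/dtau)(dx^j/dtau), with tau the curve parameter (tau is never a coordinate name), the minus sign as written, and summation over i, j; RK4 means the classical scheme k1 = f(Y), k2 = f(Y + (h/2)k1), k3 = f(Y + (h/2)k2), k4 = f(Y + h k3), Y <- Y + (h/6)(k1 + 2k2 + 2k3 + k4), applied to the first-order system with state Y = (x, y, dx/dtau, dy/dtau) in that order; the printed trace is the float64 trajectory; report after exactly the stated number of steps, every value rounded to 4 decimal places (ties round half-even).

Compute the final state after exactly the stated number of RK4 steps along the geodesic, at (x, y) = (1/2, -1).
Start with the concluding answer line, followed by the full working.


Answer: x = 0.0947, y = -0.9107, dx/dtau = -1.0253, dy/dtau = 0.1975

f(Y) = (dx/dtau, dy/dtau, -Gamma^x_ij Y'^i Y'^j, -Gamma^y_ij Y'^i Y'^j) with the Gammas evaluated at the stage position; h = 0.100000; intermediate values shown to 6 dp
step 0: x = 0.5000, y = -1.0000, dx/dtau = -1.0000, dy/dtau = 0.2500
step 1:
  k1: at (x, y) = (0.500000, -1.000000), (dx/dtau, dy/dtau) = (-1.000000, 0.250000); Gamma_xxx = 0.000000, Gamma_xxy = -0.209644, Gamma_xyy = -0.503145, Gamma_yxx = 0.000000, Gamma_yxy = -0.398323, Gamma_yyy = -0.955975; k1 = (-1.000000, 0.250000, -0.073375, -0.139413)
  k2: at (x, y) = (0.450000, -0.987500), (dx/dtau, dy/dtau) = (-1.003669, 0.243029); Gamma_xxx = 0.000000, Gamma_xxy = -0.204809, Gamma_xyy = -0.491543, Gamma_yxx = 0.000000, Gamma_yxy = -0.398212, Gamma_yyy = -0.955708; k2 = (-1.003669, 0.243029, -0.070883, -0.137817)
  k3: at (x, y) = (0.449817, -0.987849), (dx/dtau, dy/dtau) = (-1.003544, 0.243109); Gamma_xxx = 0.000000, Gamma_xxy = -0.204686, Gamma_xyy = -0.491247, Gamma_yxx = 0.000000, Gamma_yxy = -0.398043, Gamma_yyy = -0.955303; k3 = (-1.003544, 0.243109, -0.070841, -0.137761)
  k4: at (x, y) = (0.399646, -0.975689), (dx/dtau, dy/dtau) = (-1.007084, 0.236224); Gamma_xxx = 0.000000, Gamma_xxy = -0.199799, Gamma_xyy = -0.479516, Gamma_yxx = 0.000000, Gamma_yxy = -0.397678, Gamma_yyy = -0.954428; k4 = (-1.007084, 0.236224, -0.068305, -0.135954)
  Y <- Y + (h/6)(k1 + 2k2 + 2k3 + k4): x = 0.3996, y = -0.9757, dx/dtau = -1.0071, dy/dtau = 0.2362
step 2:
  k1: at (x, y) = (0.399642, -0.975692), (dx/dtau, dy/dtau) = (-1.007085, 0.236225); Gamma_xxx = 0.000000, Gamma_xxy = -0.199797, Gamma_xyy = -0.479513, Gamma_yxx = 0.000000, Gamma_yxy = -0.397677, Gamma_yyy = -0.954424; k1 = (-1.007085, 0.236225, -0.068305, -0.135954)
  k2: at (x, y) = (0.349287, -0.963880), (dx/dtau, dy/dtau) = (-1.010501, 0.229427); Gamma_xxx = 0.000000, Gamma_xxy = -0.194863, Gamma_xyy = -0.467670, Gamma_yxx = 0.000000, Gamma_yxy = -0.397057, Gamma_yyy = -0.952936; k2 = (-1.010501, 0.229427, -0.065736, -0.133945)
  k3: at (x, y) = (0.349116, -0.964220), (dx/dtau, dy/dtau) = (-1.010372, 0.229527); Gamma_xxx = 0.000000, Gamma_xxy = -0.194753, Gamma_xyy = -0.467407, Gamma_yxx = 0.000000, Gamma_yxy = -0.396892, Gamma_yyy = -0.952542; k3 = (-1.010372, 0.229527, -0.065705, -0.133903)
  k4: at (x, y) = (0.298604, -0.952739), (dx/dtau, dy/dtau) = (-1.013656, 0.222834); Gamma_xxx = 0.000000, Gamma_xxy = -0.189799, Gamma_xyy = -0.455517, Gamma_yxx = 0.000000, Gamma_yxy = -0.396031, Gamma_yyy = -0.950474; k4 = (-1.013656, 0.222834, -0.063124, -0.131713)
  Y <- Y + (h/6)(k1 + 2k2 + 2k3 + k4): x = 0.2986, y = -0.9527, dx/dtau = -1.0137, dy/dtau = 0.2228
step 3:
  k1: at (x, y) = (0.298600, -0.952742), (dx/dtau, dy/dtau) = (-1.013657, 0.222835); Gamma_xxx = 0.000000, Gamma_xxy = -0.189797, Gamma_xyy = -0.455514, Gamma_yxx = 0.000000, Gamma_yxy = -0.396029, Gamma_yyy = -0.950470; k1 = (-1.013657, 0.222835, -0.063124, -0.131713)
  k2: at (x, y) = (0.247917, -0.941600), (dx/dtau, dy/dtau) = (-1.016813, 0.216250); Gamma_xxx = 0.000000, Gamma_xxy = -0.184829, Gamma_xyy = -0.443589, Gamma_yxx = 0.000000, Gamma_yxy = -0.394925, Gamma_yyy = -0.947819; k2 = (-1.016813, 0.216250, -0.060538, -0.129353)
  k3: at (x, y) = (0.247759, -0.941930), (dx/dtau, dy/dtau) = (-1.016684, 0.216368); Gamma_xxx = 0.000000, Gamma_xxy = -0.184732, Gamma_xyy = -0.443358, Gamma_yxx = 0.000000, Gamma_yxy = -0.394767, Gamma_yyy = -0.947441; k3 = (-1.016684, 0.216368, -0.060518, -0.129325)
  k4: at (x, y) = (0.196932, -0.931105), (dx/dtau, dy/dtau) = (-1.019709, 0.209903); Gamma_xxx = 0.000000, Gamma_xxy = -0.179776, Gamma_xyy = -0.431461, Gamma_yxx = 0.000000, Gamma_yxy = -0.393438, Gamma_yyy = -0.944252; k4 = (-1.019709, 0.209903, -0.057948, -0.126820)
  Y <- Y + (h/6)(k1 + 2k2 + 2k3 + k4): x = 0.1969, y = -0.9311, dx/dtau = -1.0197, dy/dtau = 0.2099
step 4:
  k1: at (x, y) = (0.196927, -0.931109), (dx/dtau, dy/dtau) = (-1.019710, 0.209904); Gamma_xxx = 0.000000, Gamma_xxy = -0.179774, Gamma_xyy = -0.431458, Gamma_yxx = 0.000000, Gamma_yxy = -0.393436, Gamma_yyy = -0.944247; k1 = (-1.019710, 0.209904, -0.057948, -0.126820)
  k2: at (x, y) = (0.145942, -0.920614), (dx/dtau, dy/dtau) = (-1.022608, 0.203563); Gamma_xxx = 0.000000, Gamma_xxy = -0.174832, Gamma_xyy = -0.419598, Gamma_yxx = 0.000000, Gamma_yxy = -0.391882, Gamma_yyy = -0.940517; k2 = (-1.022608, 0.203563, -0.055401, -0.124179)
  k3: at (x, y) = (0.145797, -0.920931), (dx/dtau, dy/dtau) = (-1.022480, 0.203695); Gamma_xxx = 0.000000, Gamma_xxy = -0.174749, Gamma_xyy = -0.419398, Gamma_yxx = 0.000000, Gamma_yxy = -0.391733, Gamma_yyy = -0.940158; k3 = (-1.022480, 0.203695, -0.055390, -0.124167)
  k4: at (x, y) = (0.094679, -0.910740), (dx/dtau, dy/dtau) = (-1.025249, 0.197487); Gamma_xxx = 0.000000, Gamma_xxy = -0.169847, Gamma_xyy = -0.407632, Gamma_yxx = 0.000000, Gamma_yxy = -0.389975, Gamma_yyy = -0.935940; k4 = (-1.025249, 0.197487, -0.052881, -0.121416)
  Y <- Y + (h/6)(k1 + 2k2 + 2k3 + k4): x = 0.0947, y = -0.9107, dx/dtau = -1.0253, dy/dtau = 0.1975
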